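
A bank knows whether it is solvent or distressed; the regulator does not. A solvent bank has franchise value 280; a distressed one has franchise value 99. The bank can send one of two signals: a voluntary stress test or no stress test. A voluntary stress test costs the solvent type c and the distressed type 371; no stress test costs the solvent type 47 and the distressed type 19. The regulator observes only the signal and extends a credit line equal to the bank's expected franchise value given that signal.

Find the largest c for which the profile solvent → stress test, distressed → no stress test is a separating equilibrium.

Under separation: stress test → solvent (pays 280); no stress test → distressed (pays 99).
Distressed: 99 − 19 = 80 ≥ 280 − 371 = -91. Holds regardless of c. ✓
Solvent: 280 − c ≥ 99 − 47, so c ≤ 280 − 52 = 228.

228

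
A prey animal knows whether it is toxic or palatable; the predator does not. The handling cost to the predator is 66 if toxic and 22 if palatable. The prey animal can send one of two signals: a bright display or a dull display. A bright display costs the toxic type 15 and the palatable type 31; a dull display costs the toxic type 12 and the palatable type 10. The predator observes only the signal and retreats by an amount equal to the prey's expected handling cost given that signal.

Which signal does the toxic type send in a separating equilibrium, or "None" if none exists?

Try toxic → bright display, palatable → dull display:
  If types separate, bright display earns payment 66 and dull display earns 22.
  Toxic: bright display gives 66 − 15 = 51; dull display gives 22 − 12 = 10. No deviation. ✓
  Palatable: dull display gives 22 − 10 = 12; bright display gives 66 − 31 = 35. Would deviate. ✗
Try toxic → dull display, palatable → bright display:
  If types separate, dull display earns payment 66 and bright display earns 22.
  Toxic: dull display gives 66 − 12 = 54; bright display gives 22 − 15 = 7. No deviation. ✓
  Palatable: bright display gives 22 − 31 = -9; dull display gives 66 − 10 = 56. Would deviate. ✗
Neither assignment is incentive-compatible.

None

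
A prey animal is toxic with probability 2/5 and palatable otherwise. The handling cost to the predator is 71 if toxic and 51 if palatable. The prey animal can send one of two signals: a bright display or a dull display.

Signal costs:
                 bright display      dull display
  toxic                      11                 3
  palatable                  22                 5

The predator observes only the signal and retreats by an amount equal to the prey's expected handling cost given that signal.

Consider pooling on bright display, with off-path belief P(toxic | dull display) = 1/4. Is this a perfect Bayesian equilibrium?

At the pooled signal (bright display) the predator holds the prior 2/5 and pays 2/5·71 + 3/5·51 = 59. Off-path (dull display) belief 1/4 gives 1/4·71 + 3/4·51 = 56.
Toxic: bright display gives 59 − 11 = 48; dull display gives 56 − 3 = 53. Deviates. ✗
Palatable: bright display gives 59 − 22 = 37; dull display gives 56 − 5 = 51. Deviates. ✗

No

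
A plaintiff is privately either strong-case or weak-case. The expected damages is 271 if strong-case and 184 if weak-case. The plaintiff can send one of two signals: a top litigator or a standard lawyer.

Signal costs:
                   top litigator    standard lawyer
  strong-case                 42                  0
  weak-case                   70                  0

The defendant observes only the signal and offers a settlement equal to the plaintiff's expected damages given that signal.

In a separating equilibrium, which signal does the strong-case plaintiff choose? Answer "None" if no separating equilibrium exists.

None

Try strong-case → top litigator, weak-case → standard lawyer:
  Under separation the defendant infers type exactly: top litigator → strong-case (pays 271), standard lawyer → weak-case (pays 184).
  Strong-case: top litigator gives 271 − 42 = 229; standard lawyer gives 184 − 0 = 184. No deviation. ✓
  Weak-case: standard lawyer gives 184 − 0 = 184; top litigator gives 271 − 70 = 201. Would deviate. ✗
Try strong-case → standard lawyer, weak-case → top litigator:
  Under separation the defendant infers type exactly: standard lawyer → strong-case (pays 271), top litigator → weak-case (pays 184).
  Strong-case: standard lawyer gives 271 − 0 = 271; top litigator gives 184 − 42 = 142. No deviation. ✓
  Weak-case: top litigator gives 184 − 70 = 114; standard lawyer gives 271 − 0 = 271. Would deviate. ✗
Neither assignment is incentive-compatible.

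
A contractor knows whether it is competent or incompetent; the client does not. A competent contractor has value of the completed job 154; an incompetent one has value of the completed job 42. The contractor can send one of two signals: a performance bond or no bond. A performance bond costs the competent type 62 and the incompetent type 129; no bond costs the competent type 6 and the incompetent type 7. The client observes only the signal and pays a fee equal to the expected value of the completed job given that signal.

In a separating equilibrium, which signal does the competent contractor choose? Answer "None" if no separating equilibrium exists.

bond

Try competent → bond, incompetent → no bond:
  If types separate, bond earns payment 154 and no bond earns 42.
  Competent: bond gives 154 − 62 = 92; no bond gives 42 − 6 = 36. No deviation. ✓
  Incompetent: no bond gives 42 − 7 = 35; bond gives 154 − 129 = 25. No deviation. ✓
Both hold — the competent type sends bond.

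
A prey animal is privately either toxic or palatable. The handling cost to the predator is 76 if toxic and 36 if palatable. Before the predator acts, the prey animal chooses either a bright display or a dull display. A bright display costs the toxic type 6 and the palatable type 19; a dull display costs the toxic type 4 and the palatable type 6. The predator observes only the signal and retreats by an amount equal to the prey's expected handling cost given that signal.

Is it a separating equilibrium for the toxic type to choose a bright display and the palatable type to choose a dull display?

If types separate, bright display earns payment 76 and dull display earns 36.
Toxic: bright display gives 76 − 6 = 70; dull display gives 36 − 4 = 32. No deviation. ✓
Palatable: dull display gives 36 − 6 = 30; bright display gives 76 − 19 = 57. Would deviate. ✗

No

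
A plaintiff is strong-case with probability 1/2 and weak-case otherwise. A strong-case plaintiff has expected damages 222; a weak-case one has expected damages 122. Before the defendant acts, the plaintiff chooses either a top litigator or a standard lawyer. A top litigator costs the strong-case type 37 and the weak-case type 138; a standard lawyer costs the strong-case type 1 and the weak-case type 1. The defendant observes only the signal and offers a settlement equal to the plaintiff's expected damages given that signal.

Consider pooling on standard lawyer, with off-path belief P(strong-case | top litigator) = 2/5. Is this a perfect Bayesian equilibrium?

Yes

On the equilibrium path (standard lawyer) the defendant holds the prior 1/2 and pays 1/2·222 + 1/2·122 = 172. Off-path (top litigator) belief 2/5 gives 2/5·222 + 3/5·122 = 162.
Strong-case: standard lawyer gives 172 − 1 = 171; top litigator gives 162 − 37 = 125. Stays. ✓
Weak-case: standard lawyer gives 172 − 1 = 171; top litigator gives 162 − 138 = 24. Stays. ✓
Beliefs are Bayes-consistent on-path and both types best-respond.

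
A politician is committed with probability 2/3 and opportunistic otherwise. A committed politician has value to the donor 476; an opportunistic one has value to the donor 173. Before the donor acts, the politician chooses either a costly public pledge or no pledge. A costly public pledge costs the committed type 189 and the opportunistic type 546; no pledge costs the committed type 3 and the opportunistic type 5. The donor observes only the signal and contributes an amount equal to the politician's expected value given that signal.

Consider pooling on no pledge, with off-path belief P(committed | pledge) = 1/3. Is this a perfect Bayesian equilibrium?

Yes

At the pooled signal (no pledge) the donor holds the prior 2/3 and pays 2/3·476 + 1/3·173 = 375. Off-path (pledge) belief 1/3 gives 1/3·476 + 2/3·173 = 274.
Committed: no pledge gives 375 − 3 = 372; pledge gives 274 − 189 = 85. Stays. ✓
Opportunistic: no pledge gives 375 − 5 = 370; pledge gives 274 − 546 = -272. Stays. ✓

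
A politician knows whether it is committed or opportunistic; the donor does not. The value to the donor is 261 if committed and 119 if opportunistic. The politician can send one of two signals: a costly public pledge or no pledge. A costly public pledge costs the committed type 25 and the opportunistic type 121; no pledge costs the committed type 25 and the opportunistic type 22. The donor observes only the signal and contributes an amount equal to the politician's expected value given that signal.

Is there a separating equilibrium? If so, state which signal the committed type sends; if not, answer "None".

Try committed → pledge, opportunistic → no pledge:
  Under separation the donor infers type exactly: pledge → committed (pays 261), no pledge → opportunistic (pays 119).
  Committed: pledge gives 261 − 25 = 236; no pledge gives 119 − 25 = 94. No deviation. ✓
  Opportunistic: no pledge gives 119 − 22 = 97; pledge gives 261 − 121 = 140. Would deviate. ✗
Try committed → no pledge, opportunistic → pledge:
  Under separation the donor infers type exactly: no pledge → committed (pays 261), pledge → opportunistic (pays 119).
  Committed: no pledge gives 261 − 25 = 236; pledge gives 119 − 25 = 94. No deviation. ✓
  Opportunistic: pledge gives 119 − 121 = -2; no pledge gives 261 − 22 = 239. Would deviate. ✗
Neither assignment is incentive-compatible.

None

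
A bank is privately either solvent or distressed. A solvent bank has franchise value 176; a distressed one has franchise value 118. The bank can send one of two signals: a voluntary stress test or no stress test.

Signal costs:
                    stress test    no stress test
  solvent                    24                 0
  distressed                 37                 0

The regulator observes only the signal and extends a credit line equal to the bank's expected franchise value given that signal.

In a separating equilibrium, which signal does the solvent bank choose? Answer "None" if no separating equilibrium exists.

None

Try solvent → stress test, distressed → no stress test:
  Under separation the regulator infers type exactly: stress test → solvent (pays 176), no stress test → distressed (pays 118).
  Solvent: stress test gives 176 − 24 = 152; no stress test gives 118 − 0 = 118. No deviation. ✓
  Distressed: no stress test gives 118 − 0 = 118; stress test gives 176 − 37 = 139. Would deviate. ✗
Try solvent → no stress test, distressed → stress test:
  Under separation the regulator infers type exactly: no stress test → solvent (pays 176), stress test → distressed (pays 118).
  Solvent: no stress test gives 176 − 0 = 176; stress test gives 118 − 24 = 94. No deviation. ✓
  Distressed: stress test gives 118 − 37 = 81; no stress test gives 176 − 0 = 176. Would deviate. ✗
Neither assignment is incentive-compatible.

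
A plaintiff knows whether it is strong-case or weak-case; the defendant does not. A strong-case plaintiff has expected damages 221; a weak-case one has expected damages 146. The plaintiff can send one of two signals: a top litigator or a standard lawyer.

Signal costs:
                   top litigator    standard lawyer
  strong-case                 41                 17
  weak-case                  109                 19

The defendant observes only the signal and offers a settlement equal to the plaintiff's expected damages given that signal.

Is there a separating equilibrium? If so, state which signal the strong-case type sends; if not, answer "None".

Try strong-case → top litigator, weak-case → standard lawyer:
  Under separation the defendant infers type exactly: top litigator → strong-case (pays 221), standard lawyer → weak-case (pays 146).
  Strong-case: top litigator gives 221 − 41 = 180; standard lawyer gives 146 − 17 = 129. No deviation. ✓
  Weak-case: standard lawyer gives 146 − 19 = 127; top litigator gives 221 − 109 = 112. No deviation. ✓
Both hold — the strong-case type sends top litigator.

top litigator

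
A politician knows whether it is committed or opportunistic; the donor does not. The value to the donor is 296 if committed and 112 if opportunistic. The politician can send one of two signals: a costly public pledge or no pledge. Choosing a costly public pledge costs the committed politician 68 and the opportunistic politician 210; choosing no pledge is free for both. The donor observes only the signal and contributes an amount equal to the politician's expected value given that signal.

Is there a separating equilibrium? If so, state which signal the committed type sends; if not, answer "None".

Try committed → pledge, opportunistic → no pledge:
  If types separate, pledge earns payment 296 and no pledge earns 112.
  Committed: pledge gives 296 − 68 = 228; no pledge gives 112 − 0 = 112. No deviation. ✓
  Opportunistic: no pledge gives 112 − 0 = 112; pledge gives 296 − 210 = 86. No deviation. ✓
Both hold — the committed type sends pledge.

pledge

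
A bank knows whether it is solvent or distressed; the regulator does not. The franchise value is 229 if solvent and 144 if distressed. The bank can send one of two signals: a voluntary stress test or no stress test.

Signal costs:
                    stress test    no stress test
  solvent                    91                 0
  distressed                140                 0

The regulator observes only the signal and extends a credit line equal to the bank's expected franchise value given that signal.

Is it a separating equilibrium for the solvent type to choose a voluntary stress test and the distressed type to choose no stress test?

No

Under separation the regulator infers type exactly: stress test → solvent (pays 229), no stress test → distressed (pays 144).
Solvent: stress test gives 229 − 91 = 138; no stress test gives 144 − 0 = 144. Would deviate. ✗
Distressed: no stress test gives 144 − 0 = 144; stress test gives 229 − 140 = 89. No deviation. ✓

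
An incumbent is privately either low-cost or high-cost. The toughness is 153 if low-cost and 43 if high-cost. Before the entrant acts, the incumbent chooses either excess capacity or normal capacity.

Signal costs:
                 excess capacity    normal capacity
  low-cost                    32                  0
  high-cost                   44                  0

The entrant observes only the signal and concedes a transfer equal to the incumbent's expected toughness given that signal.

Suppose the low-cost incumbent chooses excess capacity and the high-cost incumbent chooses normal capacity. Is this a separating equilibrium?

If types separate, excess capacity earns payment 153 and normal capacity earns 43.
Low-cost: excess capacity gives 153 − 32 = 121; normal capacity gives 43 − 0 = 43. No deviation. ✓
High-cost: normal capacity gives 43 − 0 = 43; excess capacity gives 153 − 44 = 109. Would deviate. ✗

No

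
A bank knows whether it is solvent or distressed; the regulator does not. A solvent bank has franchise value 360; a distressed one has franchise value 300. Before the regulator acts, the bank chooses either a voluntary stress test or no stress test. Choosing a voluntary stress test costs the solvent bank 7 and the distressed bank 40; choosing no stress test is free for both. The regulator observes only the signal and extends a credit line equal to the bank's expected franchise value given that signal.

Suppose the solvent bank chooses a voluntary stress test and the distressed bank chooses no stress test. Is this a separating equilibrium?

If types separate, stress test earns payment 360 and no stress test earns 300.
Solvent: stress test gives 360 − 7 = 353; no stress test gives 300 − 0 = 300. No deviation. ✓
Distressed: no stress test gives 300 − 0 = 300; stress test gives 360 − 40 = 320. Would deviate. ✗

No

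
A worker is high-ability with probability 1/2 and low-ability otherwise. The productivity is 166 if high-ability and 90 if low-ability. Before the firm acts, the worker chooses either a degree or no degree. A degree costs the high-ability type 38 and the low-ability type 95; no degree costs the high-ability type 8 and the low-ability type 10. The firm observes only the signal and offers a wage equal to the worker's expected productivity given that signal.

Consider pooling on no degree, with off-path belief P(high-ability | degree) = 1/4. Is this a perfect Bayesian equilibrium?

Yes

At the pooled signal (no degree) the firm holds the prior 1/2 and pays 1/2·166 + 1/2·90 = 128. Off-path (degree) belief 1/4 gives 1/4·166 + 3/4·90 = 109.
High-ability: no degree gives 128 − 8 = 120; degree gives 109 − 38 = 71. Stays. ✓
Low-ability: no degree gives 128 − 10 = 118; degree gives 109 − 95 = 14. Stays. ✓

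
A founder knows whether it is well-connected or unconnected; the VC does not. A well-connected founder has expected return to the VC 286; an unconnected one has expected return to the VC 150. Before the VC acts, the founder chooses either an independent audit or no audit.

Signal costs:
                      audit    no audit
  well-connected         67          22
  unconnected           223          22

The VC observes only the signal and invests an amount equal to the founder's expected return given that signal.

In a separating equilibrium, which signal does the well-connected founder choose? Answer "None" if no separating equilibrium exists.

Try well-connected → audit, unconnected → no audit:
  If types separate, audit earns payment 286 and no audit earns 150.
  Well-connected: audit gives 286 − 67 = 219; no audit gives 150 − 22 = 128. No deviation. ✓
  Unconnected: no audit gives 150 − 22 = 128; audit gives 286 − 223 = 63. No deviation. ✓
Both hold — the well-connected type sends audit.

audit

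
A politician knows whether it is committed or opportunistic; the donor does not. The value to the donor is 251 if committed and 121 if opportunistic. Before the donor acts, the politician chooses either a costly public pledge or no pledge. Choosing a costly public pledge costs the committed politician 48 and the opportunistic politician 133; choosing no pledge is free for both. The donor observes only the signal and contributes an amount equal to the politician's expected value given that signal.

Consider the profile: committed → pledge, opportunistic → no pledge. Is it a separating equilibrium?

Yes

If types separate, pledge earns payment 251 and no pledge earns 121.
Committed: pledge gives 251 − 48 = 203; no pledge gives 121 − 0 = 121. No deviation. ✓
Opportunistic: no pledge gives 121 − 0 = 121; pledge gives 251 − 133 = 118. No deviation. ✓
Both incentive constraints hold.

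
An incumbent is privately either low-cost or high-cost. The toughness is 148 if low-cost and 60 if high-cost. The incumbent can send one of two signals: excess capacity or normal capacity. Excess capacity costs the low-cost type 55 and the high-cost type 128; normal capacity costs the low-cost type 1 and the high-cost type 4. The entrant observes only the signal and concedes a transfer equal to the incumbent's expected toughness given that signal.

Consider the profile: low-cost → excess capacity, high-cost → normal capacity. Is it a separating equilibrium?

Yes

If types separate, excess capacity earns payment 148 and normal capacity earns 60.
Low-cost: excess capacity gives 148 − 55 = 93; normal capacity gives 60 − 1 = 59. No deviation. ✓
High-cost: normal capacity gives 60 − 4 = 56; excess capacity gives 148 − 128 = 20. No deviation. ✓
Neither type gains from mimicking the other.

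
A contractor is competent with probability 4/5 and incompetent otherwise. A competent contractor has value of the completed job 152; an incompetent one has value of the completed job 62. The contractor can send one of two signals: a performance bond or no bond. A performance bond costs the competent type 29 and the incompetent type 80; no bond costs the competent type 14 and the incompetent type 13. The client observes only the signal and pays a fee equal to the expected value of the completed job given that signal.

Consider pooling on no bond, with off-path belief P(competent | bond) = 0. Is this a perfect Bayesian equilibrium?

Yes

At the pooled signal (no bond) the client holds the prior 4/5 and pays 4/5·152 + 1/5·62 = 134. Off-path (bond) belief 0 gives 0·152 + 1·62 = 62.
Competent: no bond gives 134 − 14 = 120; bond gives 62 − 29 = 33. Stays. ✓
Incompetent: no bond gives 134 − 13 = 121; bond gives 62 − 80 = -18. Stays. ✓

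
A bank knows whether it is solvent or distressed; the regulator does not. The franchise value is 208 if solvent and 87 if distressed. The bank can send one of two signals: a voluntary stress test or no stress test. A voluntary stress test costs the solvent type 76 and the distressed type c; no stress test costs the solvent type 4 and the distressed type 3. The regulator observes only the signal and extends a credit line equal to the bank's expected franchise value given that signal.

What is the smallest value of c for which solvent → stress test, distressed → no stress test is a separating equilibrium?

124

Under separation: stress test → solvent (pays 208); no stress test → distressed (pays 87).
Solvent: 208 − 76 = 132 ≥ 87 − 4 = 83. Holds regardless of c. ✓
Distressed: 87 − 3 ≥ 208 − c, so c ≥ 208 − 84 = 124.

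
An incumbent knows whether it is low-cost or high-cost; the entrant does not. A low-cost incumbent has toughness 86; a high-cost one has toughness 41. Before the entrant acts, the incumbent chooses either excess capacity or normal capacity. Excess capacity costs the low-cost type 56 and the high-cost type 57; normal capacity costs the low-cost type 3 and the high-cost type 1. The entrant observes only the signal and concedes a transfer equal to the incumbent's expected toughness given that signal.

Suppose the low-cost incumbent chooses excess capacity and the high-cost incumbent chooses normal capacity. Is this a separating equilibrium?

If types separate, excess capacity earns payment 86 and normal capacity earns 41.
Low-cost: excess capacity gives 86 − 56 = 30; normal capacity gives 41 − 3 = 38. Would deviate. ✗
High-cost: normal capacity gives 41 − 1 = 40; excess capacity gives 86 − 57 = 29. No deviation. ✓

No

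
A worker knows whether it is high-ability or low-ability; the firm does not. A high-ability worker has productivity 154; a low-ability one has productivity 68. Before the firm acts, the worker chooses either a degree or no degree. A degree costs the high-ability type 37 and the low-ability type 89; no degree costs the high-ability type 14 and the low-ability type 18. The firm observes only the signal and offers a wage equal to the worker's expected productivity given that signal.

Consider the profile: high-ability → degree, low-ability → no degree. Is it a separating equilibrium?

No

If types separate, degree earns payment 154 and no degree earns 68.
High-ability: degree gives 154 − 37 = 117; no degree gives 68 − 14 = 54. No deviation. ✓
Low-ability: no degree gives 68 − 18 = 50; degree gives 154 − 89 = 65. Would deviate. ✗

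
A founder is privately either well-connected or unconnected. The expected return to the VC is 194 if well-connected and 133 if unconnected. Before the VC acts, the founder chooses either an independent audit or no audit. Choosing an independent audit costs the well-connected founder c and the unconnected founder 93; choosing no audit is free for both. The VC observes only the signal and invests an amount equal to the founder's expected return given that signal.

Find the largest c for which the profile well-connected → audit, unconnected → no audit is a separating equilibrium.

Under separation: audit → well-connected (pays 194); no audit → unconnected (pays 133).
Unconnected: 133 − 0 = 133 ≥ 194 − 93 = 101. Holds regardless of c. ✓
Well-connected: 194 − c ≥ 133 − 0, so c ≤ 194 − 133 = 61.

61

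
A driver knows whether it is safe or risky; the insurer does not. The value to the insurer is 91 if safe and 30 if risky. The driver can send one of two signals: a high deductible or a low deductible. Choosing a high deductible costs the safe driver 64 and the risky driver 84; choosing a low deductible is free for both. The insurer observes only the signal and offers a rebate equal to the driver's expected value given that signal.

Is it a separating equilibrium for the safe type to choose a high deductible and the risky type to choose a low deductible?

No

If types separate, high deductible earns payment 91 and low deductible earns 30.
Safe: high deductible gives 91 − 64 = 27; low deductible gives 30 − 0 = 30. Would deviate. ✗
Risky: low deductible gives 30 − 0 = 30; high deductible gives 91 − 84 = 7. No deviation. ✓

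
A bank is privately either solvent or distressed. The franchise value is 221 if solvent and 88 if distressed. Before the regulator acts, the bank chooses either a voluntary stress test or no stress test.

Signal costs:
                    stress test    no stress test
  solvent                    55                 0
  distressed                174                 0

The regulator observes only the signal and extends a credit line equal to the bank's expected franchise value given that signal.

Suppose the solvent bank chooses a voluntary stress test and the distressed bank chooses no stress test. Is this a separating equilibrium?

Under separation the regulator infers type exactly: stress test → solvent (pays 221), no stress test → distressed (pays 88).
Solvent: stress test gives 221 − 55 = 166; no stress test gives 88 − 0 = 88. No deviation. ✓
Distressed: no stress test gives 88 − 0 = 88; stress test gives 221 − 174 = 47. No deviation. ✓
Neither type gains from mimicking the other.

Yes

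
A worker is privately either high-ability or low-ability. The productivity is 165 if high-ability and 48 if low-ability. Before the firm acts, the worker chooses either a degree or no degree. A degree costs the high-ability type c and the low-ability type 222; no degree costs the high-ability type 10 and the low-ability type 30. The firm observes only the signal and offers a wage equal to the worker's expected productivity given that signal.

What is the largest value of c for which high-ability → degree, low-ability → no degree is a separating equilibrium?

127

Under separation: degree → high-ability (pays 165); no degree → low-ability (pays 48).
Low-ability: 48 − 30 = 18 ≥ 165 − 222 = -57. Holds regardless of c. ✓
High-ability: 165 − c ≥ 48 − 10, so c ≤ 165 − 38 = 127.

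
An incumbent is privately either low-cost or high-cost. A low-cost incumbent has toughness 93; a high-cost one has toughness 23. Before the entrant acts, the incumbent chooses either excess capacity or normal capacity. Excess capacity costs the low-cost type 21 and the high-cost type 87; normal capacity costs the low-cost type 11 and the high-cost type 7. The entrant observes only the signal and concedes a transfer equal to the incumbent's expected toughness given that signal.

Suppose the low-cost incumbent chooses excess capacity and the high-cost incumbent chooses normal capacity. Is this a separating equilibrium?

Yes

If types separate, excess capacity earns payment 93 and normal capacity earns 23.
Low-cost: excess capacity gives 93 − 21 = 72; normal capacity gives 23 − 11 = 12. No deviation. ✓
High-cost: normal capacity gives 23 − 7 = 16; excess capacity gives 93 − 87 = 6. No deviation. ✓
Neither type gains from mimicking the other.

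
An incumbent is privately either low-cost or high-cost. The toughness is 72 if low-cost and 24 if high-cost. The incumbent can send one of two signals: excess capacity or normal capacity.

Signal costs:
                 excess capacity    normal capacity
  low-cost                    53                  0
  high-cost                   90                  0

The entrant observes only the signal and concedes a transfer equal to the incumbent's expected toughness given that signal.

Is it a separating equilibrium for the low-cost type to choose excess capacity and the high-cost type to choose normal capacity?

If types separate, excess capacity earns payment 72 and normal capacity earns 24.
Low-cost: excess capacity gives 72 − 53 = 19; normal capacity gives 24 − 0 = 24. Would deviate. ✗
High-cost: normal capacity gives 24 − 0 = 24; excess capacity gives 72 − 90 = -18. No deviation. ✓

No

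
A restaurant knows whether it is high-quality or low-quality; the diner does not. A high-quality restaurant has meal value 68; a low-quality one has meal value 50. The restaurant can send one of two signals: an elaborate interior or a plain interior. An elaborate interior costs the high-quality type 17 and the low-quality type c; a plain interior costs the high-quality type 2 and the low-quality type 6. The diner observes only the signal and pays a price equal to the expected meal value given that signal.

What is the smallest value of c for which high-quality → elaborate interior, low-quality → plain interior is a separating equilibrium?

Under separation: elaborate interior → high-quality (pays 68); plain interior → low-quality (pays 50).
High-quality: 68 − 17 = 51 ≥ 50 − 2 = 48. Holds regardless of c. ✓
Low-quality: 50 − 6 ≥ 68 − c, so c ≥ 68 − 44 = 24.

24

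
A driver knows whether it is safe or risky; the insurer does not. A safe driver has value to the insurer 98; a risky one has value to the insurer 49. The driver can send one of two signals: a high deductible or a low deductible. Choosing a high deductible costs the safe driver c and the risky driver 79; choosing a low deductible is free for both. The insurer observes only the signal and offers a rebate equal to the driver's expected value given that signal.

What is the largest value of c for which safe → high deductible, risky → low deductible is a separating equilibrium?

49

Under separation: high deductible → safe (pays 98); low deductible → risky (pays 49).
Risky: 49 − 0 = 49 ≥ 98 − 79 = 19. Holds regardless of c. ✓
Safe: 98 − c ≥ 49 − 0, so c ≤ 98 − 49 = 49.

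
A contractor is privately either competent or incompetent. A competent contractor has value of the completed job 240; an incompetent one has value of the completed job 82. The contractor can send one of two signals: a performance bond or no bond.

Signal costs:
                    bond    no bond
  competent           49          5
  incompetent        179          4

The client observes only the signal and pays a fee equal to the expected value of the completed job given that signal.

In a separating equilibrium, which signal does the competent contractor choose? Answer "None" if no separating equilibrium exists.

bond

Try competent → bond, incompetent → no bond:
  Under separation the client infers type exactly: bond → competent (pays 240), no bond → incompetent (pays 82).
  Competent: bond gives 240 − 49 = 191; no bond gives 82 − 5 = 77. No deviation. ✓
  Incompetent: no bond gives 82 − 4 = 78; bond gives 240 − 179 = 61. No deviation. ✓
Both hold — the competent type sends bond.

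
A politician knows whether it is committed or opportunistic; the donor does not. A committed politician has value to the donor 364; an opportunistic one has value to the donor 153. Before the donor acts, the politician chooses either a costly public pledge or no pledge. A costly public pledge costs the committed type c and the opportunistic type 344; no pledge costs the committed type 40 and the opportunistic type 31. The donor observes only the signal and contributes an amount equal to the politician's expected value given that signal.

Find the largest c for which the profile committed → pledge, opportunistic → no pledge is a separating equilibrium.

251

Under separation: pledge → committed (pays 364); no pledge → opportunistic (pays 153).
Opportunistic: 153 − 31 = 122 ≥ 364 − 344 = 20. Holds regardless of c. ✓
Committed: 364 − c ≥ 153 − 40, so c ≤ 364 − 113 = 251.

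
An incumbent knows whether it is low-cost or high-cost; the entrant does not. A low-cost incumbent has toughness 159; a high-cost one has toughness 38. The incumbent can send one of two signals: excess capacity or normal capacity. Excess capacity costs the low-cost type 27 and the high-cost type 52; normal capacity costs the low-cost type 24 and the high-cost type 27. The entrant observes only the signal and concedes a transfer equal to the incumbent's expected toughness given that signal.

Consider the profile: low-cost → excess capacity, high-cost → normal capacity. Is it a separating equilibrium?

No

If types separate, excess capacity earns payment 159 and normal capacity earns 38.
Low-cost: excess capacity gives 159 − 27 = 132; normal capacity gives 38 − 24 = 14. No deviation. ✓
High-cost: normal capacity gives 38 − 27 = 11; excess capacity gives 159 − 52 = 107. Would deviate. ✗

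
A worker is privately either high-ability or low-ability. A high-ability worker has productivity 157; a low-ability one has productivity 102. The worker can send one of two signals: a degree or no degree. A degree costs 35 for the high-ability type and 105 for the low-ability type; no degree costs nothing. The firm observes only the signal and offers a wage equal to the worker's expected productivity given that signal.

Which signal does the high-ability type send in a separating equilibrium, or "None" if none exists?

degree

Try high-ability → degree, low-ability → no degree:
  If types separate, degree earns payment 157 and no degree earns 102.
  High-ability: degree gives 157 − 35 = 122; no degree gives 102 − 0 = 102. No deviation. ✓
  Low-ability: no degree gives 102 − 0 = 102; degree gives 157 − 105 = 52. No deviation. ✓
Both hold — the high-ability type sends degree.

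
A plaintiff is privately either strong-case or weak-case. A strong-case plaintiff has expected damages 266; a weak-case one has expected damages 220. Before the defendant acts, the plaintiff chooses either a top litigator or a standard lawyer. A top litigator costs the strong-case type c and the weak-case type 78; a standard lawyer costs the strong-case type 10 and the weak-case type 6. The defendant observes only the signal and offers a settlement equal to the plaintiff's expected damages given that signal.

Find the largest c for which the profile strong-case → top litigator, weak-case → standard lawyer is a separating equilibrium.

56

Under separation: top litigator → strong-case (pays 266); standard lawyer → weak-case (pays 220).
Weak-case: 220 − 6 = 214 ≥ 266 − 78 = 188. Holds regardless of c. ✓
Strong-case: 266 − c ≥ 220 − 10, so c ≤ 266 − 210 = 56.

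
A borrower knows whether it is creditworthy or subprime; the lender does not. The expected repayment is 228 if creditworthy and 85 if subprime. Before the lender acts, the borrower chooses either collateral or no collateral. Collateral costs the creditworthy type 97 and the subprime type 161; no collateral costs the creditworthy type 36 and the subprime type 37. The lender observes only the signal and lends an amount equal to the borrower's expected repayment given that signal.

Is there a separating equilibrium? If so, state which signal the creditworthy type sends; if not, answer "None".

Try creditworthy → collateral, subprime → no collateral:
  If types separate, collateral earns payment 228 and no collateral earns 85.
  Creditworthy: collateral gives 228 − 97 = 131; no collateral gives 85 − 36 = 49. No deviation. ✓
  Subprime: no collateral gives 85 − 37 = 48; collateral gives 228 − 161 = 67. Would deviate. ✗
Try creditworthy → no collateral, subprime → collateral:
  If types separate, no collateral earns payment 228 and collateral earns 85.
  Creditworthy: no collateral gives 228 − 36 = 192; collateral gives 85 − 97 = -12. No deviation. ✓
  Subprime: collateral gives 85 − 161 = -76; no collateral gives 228 − 37 = 191. Would deviate. ✗
Neither assignment is incentive-compatible.

None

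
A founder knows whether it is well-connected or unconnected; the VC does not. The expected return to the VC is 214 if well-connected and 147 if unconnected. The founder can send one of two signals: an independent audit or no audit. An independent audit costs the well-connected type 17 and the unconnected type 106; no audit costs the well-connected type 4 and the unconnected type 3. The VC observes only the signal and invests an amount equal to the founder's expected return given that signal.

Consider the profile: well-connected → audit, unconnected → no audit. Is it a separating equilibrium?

Yes

If types separate, audit earns payment 214 and no audit earns 147.
Well-connected: audit gives 214 − 17 = 197; no audit gives 147 − 4 = 143. No deviation. ✓
Unconnected: no audit gives 147 − 3 = 144; audit gives 214 − 106 = 108. No deviation. ✓
Both incentive constraints hold.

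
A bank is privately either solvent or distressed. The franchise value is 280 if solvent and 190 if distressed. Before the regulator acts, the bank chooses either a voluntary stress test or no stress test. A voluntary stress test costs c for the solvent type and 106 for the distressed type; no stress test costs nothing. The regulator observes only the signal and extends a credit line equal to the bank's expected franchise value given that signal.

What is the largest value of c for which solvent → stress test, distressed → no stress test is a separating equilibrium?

90

Under separation: stress test → solvent (pays 280); no stress test → distressed (pays 190).
Distressed: 190 − 0 = 190 ≥ 280 − 106 = 174. Holds regardless of c. ✓
Solvent: 280 − c ≥ 190 − 0, so c ≤ 280 − 190 = 90.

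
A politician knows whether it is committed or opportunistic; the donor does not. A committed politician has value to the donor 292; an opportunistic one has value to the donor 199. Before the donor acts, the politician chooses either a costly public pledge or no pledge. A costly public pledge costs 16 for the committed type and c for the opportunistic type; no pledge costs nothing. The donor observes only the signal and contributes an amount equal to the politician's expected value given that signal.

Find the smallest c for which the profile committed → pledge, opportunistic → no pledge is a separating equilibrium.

93

Under separation: pledge → committed (pays 292); no pledge → opportunistic (pays 199).
Committed: 292 − 16 = 276 ≥ 199 − 0 = 199. Holds regardless of c. ✓
Opportunistic: 199 − 0 ≥ 292 − c, so c ≥ 292 − 199 = 93.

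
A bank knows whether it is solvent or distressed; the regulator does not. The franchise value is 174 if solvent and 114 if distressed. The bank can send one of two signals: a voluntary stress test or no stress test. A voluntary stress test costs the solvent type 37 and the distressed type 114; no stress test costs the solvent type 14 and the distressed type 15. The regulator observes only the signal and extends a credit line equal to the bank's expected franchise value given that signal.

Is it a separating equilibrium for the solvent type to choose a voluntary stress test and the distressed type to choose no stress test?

Yes

Under separation the regulator infers type exactly: stress test → solvent (pays 174), no stress test → distressed (pays 114).
Solvent: stress test gives 174 − 37 = 137; no stress test gives 114 − 14 = 100. No deviation. ✓
Distressed: no stress test gives 114 − 15 = 99; stress test gives 174 − 114 = 60. No deviation. ✓
Both incentive constraints hold.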